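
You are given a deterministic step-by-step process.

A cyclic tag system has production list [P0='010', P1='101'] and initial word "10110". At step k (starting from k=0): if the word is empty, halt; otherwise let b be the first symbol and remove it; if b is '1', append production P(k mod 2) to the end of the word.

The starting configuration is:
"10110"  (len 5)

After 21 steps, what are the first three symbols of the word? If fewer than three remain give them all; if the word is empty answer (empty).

step 0: "10110"  (len 5)
step 1: "0110010"  (len 7)
step 2: "110010"  (len 6)
step 3: "10010010"  (len 8)
step 4: "0010010101"  (len 10)
step 5: "010010101"  (len 9)
step 6: "10010101"  (len 8)
step 7: "0010101010"  (len 10)
step 8: "010101010"  (len 9)
step 9: "10101010"  (len 8)
step 10: "0101010101"  (len 10)
step 11: "101010101"  (len 9)
step 12: "01010101101"  (len 11)
step 13: "1010101101"  (len 10)
step 14: "010101101101"  (len 12)
step 15: "10101101101"  (len 11)
step 16: "0101101101101"  (len 13)
step 17: "101101101101"  (len 12)
step 18: "01101101101101"  (len 14)
step 19: "1101101101101"  (len 13)
step 20: "101101101101101"  (len 15)
step 21: "01101101101101010"  (len 17)

011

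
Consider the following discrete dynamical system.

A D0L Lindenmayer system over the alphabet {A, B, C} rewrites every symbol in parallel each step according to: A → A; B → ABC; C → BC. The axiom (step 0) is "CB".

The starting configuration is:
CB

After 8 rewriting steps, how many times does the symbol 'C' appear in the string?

step 0: CB
step 1: BCABC
step 2: ABCBCAABCBC
step 3: AABCBCABCBCAAABCBCABCBC
step 4: AAABCBCABCBCAABCBCABCBCAAAABCBCABCBCAABCBCABCBC
step 5: AAAABCBCABCBCAABCBCABCBCAAABCBCABCBCAABCBCABCBCAAAAABCBCABCBCAABCBCABCBCAAABCBCABCBCAABCBCABCBC
step 6: AAAAABCBCABCBCAABCBCABCBCAAABCBCABCBCAABCBCABCBCAAAABCBCAB…AABCBCABCBCAAAABCBCABCBCAABCBCABCBCAAABCBCABCBCAABCBCABCBC  (len 191)
step 7: AAAAAABCBCABCBCAABCBCABCBCAAABCBCABCBCAABCBCABCBCAAAABCBCA…AABCBCABCBCAAAABCBCABCBCAABCBCABCBCAAABCBCABCBCAABCBCABCBC  (len 383)
step 8: AAAAAAABCBCABCBCAABCBCABCBCAAABCBCABCBCAABCBCABCBCAAAABCBC…AABCBCABCBCAAAABCBCABCBCAABCBCABCBCAAABCBCABCBCAABCBCABCBC  (len 767)

256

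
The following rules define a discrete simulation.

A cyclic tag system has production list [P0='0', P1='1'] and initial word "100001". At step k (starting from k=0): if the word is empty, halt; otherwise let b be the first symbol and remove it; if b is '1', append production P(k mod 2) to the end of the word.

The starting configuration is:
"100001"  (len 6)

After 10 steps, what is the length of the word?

k=0  "100001"  (len 6)
k=1  "000010"  (len 6)
k=2  "00010"  (len 5)
k=3  "0010"  (len 4)
k=4  "010"  (len 3)
k=5  "10"  (len 2)
k=6  "01"  (len 2)
k=7  "1"  (len 1)
k=8  "1"  (len 1)
k=9  "0"  (len 1)
k=10  (halted — word empty)

0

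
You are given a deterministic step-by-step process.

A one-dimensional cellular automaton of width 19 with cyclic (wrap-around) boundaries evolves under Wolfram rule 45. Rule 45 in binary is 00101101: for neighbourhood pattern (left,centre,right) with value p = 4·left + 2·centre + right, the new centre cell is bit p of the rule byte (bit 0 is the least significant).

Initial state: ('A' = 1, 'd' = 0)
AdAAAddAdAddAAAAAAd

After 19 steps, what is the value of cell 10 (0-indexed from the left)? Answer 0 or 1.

k=0  AdAAAddAdAddAAAAAAd
k=1  AAAddddAAAddAdddddA
k=2  ddddAAdAddddAdAAAdA
k=3  dAAdAdAAdAAdAAAddAA
k=4  AAdAAAAdAAdAAddddAd
k=5  AdAAdddAAdAAddAAdAA
k=6  dAAddAdAdAAdddAdAAd
k=7  dAdddAAAAAddAdAAAdd
k=8  dAdAdAddddddAAAdddA
k=9  AAAAAAdAAAAdAdddAdA
k=10  ddddddAAdddAAdAdAAA
k=11  dAAAAdAddAdAdAAAAdd
k=12  dAdddAAddAAAAAddddA
k=13  AAdAdAdddAdddddAAdA
k=14  ddAAAAdAdAdAAAdAdAA
k=15  ddAdddAAAAAAddAAAAd
k=16  AdAdAdAdddddddAdddd
k=17  AAAAAAAdAAAAAdAdAAd
k=18  AddddddAAddddAAAAdA
k=19  ddAAAAdAddAAdAdddAA

1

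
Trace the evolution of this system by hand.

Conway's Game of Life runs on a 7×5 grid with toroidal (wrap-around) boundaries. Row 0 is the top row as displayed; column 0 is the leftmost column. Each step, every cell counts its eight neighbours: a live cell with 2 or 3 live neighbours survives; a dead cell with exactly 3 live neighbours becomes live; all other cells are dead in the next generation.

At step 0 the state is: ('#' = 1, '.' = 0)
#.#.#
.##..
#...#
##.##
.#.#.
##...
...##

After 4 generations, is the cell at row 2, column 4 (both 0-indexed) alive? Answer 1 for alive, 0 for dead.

step 0: #.#.#
.##..
#...#
##.##
.#.#.
##...
...##
step 1: #.#.#
..#..
.....
.#.#.
...#.
##.#.
..##.
step 2: ..#.#
.#.#.
..#..
..#..
##.#.
.#.#.
.....
step 3: ..##.
.#.#.
.###.
..##.
##.##
##..#
..##.
step 4: .#..#
.#..#
.#..#
.....
.....
.....
#....

1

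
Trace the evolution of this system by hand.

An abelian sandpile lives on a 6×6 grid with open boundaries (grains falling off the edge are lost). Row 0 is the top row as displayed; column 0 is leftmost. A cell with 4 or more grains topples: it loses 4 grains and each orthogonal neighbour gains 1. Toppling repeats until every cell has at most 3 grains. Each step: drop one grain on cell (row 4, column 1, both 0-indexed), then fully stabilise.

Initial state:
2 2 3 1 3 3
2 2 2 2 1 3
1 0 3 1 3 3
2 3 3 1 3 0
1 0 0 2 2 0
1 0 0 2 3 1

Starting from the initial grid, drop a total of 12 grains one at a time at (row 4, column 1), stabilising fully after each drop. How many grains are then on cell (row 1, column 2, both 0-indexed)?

3

k=0  2 2 3 1 3 3
2 2 2 2 1 3
1 0 3 1 3 3
2 3 3 1 3 0
1 0 0 2 2 0
1 0 0 2 3 1
k=1  2 2 3 1 3 3
2 2 2 2 1 3
1 0 3 1 3 3
2 3 3 1 3 0
1 1 0 2 2 0
1 0 0 2 3 1
k=2  2 2 3 1 3 3
2 2 2 2 1 3
1 0 3 1 3 3
2 3 3 1 3 0
1 2 0 2 2 0
1 0 0 2 3 1
k=3  2 2 3 1 3 3
2 2 2 2 1 3
1 0 3 1 3 3
2 3 3 1 3 0
1 3 0 2 2 0
1 0 0 2 3 1
k=4  2 2 3 1 3 3
2 2 3 2 1 3
1 2 0 2 3 3
3 1 1 2 3 0
2 1 2 2 2 0
1 1 0 2 3 1
k=5  2 2 3 1 3 3
2 2 3 2 1 3
1 2 0 2 3 3
3 1 1 2 3 0
2 2 2 2 2 0
1 1 0 2 3 1
k=6  2 2 3 1 3 3
2 2 3 2 1 3
1 2 0 2 3 3
3 1 1 2 3 0
2 3 2 2 2 0
1 1 0 2 3 1
k=7  2 2 3 1 3 3
2 2 3 2 1 3
1 2 0 2 3 3
3 2 1 2 3 0
3 0 3 2 2 0
1 2 0 2 3 1
k=8  2 2 3 1 3 3
2 2 3 2 1 3
1 2 0 2 3 3
3 2 1 2 3 0
3 1 3 2 2 0
1 2 0 2 3 1
k=9  2 2 3 1 3 3
2 2 3 2 1 3
1 2 0 2 3 3
3 2 1 2 3 0
3 2 3 2 2 0
1 2 0 2 3 1
k=10  2 2 3 1 3 3
2 2 3 2 1 3
1 2 0 2 3 3
3 2 1 2 3 0
3 3 3 2 2 0
1 2 0 2 3 1
k=11  2 2 3 1 3 3
2 2 3 2 1 3
2 3 0 2 3 3
1 0 3 2 3 0
1 3 0 3 2 0
2 3 1 2 3 1
k=12  2 2 3 1 3 3
2 2 3 2 1 3
2 3 0 2 3 3
1 1 3 2 3 0
2 1 1 3 2 0
3 0 2 2 3 1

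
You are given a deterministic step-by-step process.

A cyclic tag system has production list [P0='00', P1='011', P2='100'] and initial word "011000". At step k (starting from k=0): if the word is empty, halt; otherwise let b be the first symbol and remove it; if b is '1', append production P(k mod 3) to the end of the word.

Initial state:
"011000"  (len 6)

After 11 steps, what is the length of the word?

gen 0: "011000"  (len 6)
gen 1: "11000"  (len 5)
gen 2: "1000011"  (len 7)
gen 3: "000011100"  (len 9)
gen 4: "00011100"  (len 8)
gen 5: "0011100"  (len 7)
gen 6: "011100"  (len 6)
gen 7: "11100"  (len 5)
gen 8: "1100011"  (len 7)
gen 9: "100011100"  (len 9)
gen 10: "0001110000"  (len 10)
gen 11: "001110000"  (len 9)

9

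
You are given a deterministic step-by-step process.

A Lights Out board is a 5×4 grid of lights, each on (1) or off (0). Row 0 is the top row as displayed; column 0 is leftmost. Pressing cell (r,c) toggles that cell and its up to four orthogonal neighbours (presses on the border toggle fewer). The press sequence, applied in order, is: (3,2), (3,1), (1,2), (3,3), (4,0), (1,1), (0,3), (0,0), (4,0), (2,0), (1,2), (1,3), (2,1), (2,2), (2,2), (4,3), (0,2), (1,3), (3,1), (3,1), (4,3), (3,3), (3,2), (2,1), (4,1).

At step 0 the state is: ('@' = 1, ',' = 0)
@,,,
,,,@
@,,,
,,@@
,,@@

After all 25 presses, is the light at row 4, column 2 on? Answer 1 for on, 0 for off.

0

0) @,,,
,,,@
@,,,
,,@@
,,@@
1) @,,,
,,,@
@,@,
,@,,
,,,@
2) @,,,
,,,@
@@@,
@,@,
,@,@
3) @,@,
,@@,
@@,,
@,@,
,@,@
4) @,@,
,@@,
@@,@
@,,@
,@,,
5) @,@,
,@@,
@@,@
,,,@
@,,,
6) @@@,
@,,,
@,,@
,,,@
@,,,
7) @@,@
@,,@
@,,@
,,,@
@,,,
8) ,,,@
,,,@
@,,@
,,,@
@,,,
9) ,,,@
,,,@
@,,@
@,,@
,@,,
10) ,,,@
@,,@
,@,@
,,,@
,@,,
11) ,,@@
@@@,
,@@@
,,,@
,@,,
12) ,,@,
@@,@
,@@,
,,,@
,@,,
13) ,,@,
@,,@
@,,,
,@,@
,@,,
14) ,,@,
@,@@
@@@@
,@@@
,@,,
15) ,,@,
@,,@
@,,,
,@,@
,@,,
16) ,,@,
@,,@
@,,,
,@,,
,@@@
17) ,@,@
@,@@
@,,,
,@,,
,@@@
18) ,@,,
@,,,
@,,@
,@,,
,@@@
19) ,@,,
@,,,
@@,@
@,@,
,,@@
20) ,@,,
@,,,
@,,@
,@,,
,@@@
21) ,@,,
@,,,
@,,@
,@,@
,@,,
22) ,@,,
@,,,
@,,,
,@@,
,@,@
23) ,@,,
@,,,
@,@,
,,,@
,@@@
24) ,@,,
@@,,
,@,,
,@,@
,@@@
25) ,@,,
@@,,
,@,,
,,,@
@,,@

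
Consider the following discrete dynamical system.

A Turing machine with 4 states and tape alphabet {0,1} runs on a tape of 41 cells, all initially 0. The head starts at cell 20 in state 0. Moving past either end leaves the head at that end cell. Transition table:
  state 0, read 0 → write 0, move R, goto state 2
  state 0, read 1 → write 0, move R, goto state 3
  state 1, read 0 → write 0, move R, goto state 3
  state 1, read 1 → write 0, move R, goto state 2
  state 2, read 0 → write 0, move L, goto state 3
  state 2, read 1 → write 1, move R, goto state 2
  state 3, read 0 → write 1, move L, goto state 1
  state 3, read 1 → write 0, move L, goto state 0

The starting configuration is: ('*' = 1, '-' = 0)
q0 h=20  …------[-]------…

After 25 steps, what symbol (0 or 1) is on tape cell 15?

step 0: q0 h=20  …------[-]------…
step 1: q2 h=21  …------[-]------…
step 2: q3 h=20  …------[-]------…
step 3: q1 h=19  …------[-]*-----…
step 4: q3 h=20  …------[*]------…
step 5: q0 h=19  …------[-]------…
step 6: q2 h=20  …------[-]------…
step 7: q3 h=19  …------[-]------…
step 8: q1 h=18  …------[-]*-----…
step 9: q3 h=19  …------[*]------…
step 10: q0 h=18  …------[-]------…
step 11: q2 h=19  …------[-]------…
step 12: q3 h=18  …------[-]------…
step 13: q1 h=17  …------[-]*-----…
step 14: q3 h=18  …------[*]------…
step 15: q0 h=17  …------[-]------…
step 16: q2 h=18  …------[-]------…
step 17: q3 h=17  …------[-]------…
step 18: q1 h=16  …------[-]*-----…
step 19: q3 h=17  …------[*]------…
step 20: q0 h=16  …------[-]------…
step 21: q2 h=17  …------[-]------…
step 22: q3 h=16  …------[-]------…
step 23: q1 h=15  …------[-]*-----…
step 24: q3 h=16  …------[*]------…
step 25: q0 h=15  …------[-]------…

0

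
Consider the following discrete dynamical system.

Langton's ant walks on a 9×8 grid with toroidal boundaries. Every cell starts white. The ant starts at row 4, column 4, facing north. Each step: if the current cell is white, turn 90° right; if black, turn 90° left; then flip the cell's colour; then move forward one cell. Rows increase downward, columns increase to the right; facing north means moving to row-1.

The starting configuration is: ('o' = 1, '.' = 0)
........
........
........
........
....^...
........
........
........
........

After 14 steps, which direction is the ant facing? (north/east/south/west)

south

t=0: ........
........
........
........
....^...
........
........
........
........
t=1: ........
........
........
........
....o>..
........
........
........
........
t=2: ........
........
........
........
....oo..
.....v..
........
........
........
t=3: ........
........
........
........
....oo..
....<o..
........
........
........
t=4: ........
........
........
........
....^o..
....oo..
........
........
........
t=5: ........
........
........
........
...<.o..
....oo..
........
........
........
t=6: ........
........
........
...^....
...o.o..
....oo..
........
........
........
t=7: ........
........
........
...o>...
...o.o..
....oo..
........
........
........
t=8: ........
........
........
...oo...
...ovo..
....oo..
........
........
........
t=9: ........
........
........
...oo...
...<oo..
....oo..
........
........
........
t=10: ........
........
........
...oo...
....oo..
...voo..
........
........
........
t=11: ........
........
........
...oo...
....oo..
..<ooo..
........
........
........
t=12: ........
........
........
...oo...
..^.oo..
..oooo..
........
........
........
t=13: ........
........
........
...oo...
..o>oo..
..oooo..
........
........
........
t=14: ........
........
........
...oo...
..oooo..
..ovoo..
........
........
........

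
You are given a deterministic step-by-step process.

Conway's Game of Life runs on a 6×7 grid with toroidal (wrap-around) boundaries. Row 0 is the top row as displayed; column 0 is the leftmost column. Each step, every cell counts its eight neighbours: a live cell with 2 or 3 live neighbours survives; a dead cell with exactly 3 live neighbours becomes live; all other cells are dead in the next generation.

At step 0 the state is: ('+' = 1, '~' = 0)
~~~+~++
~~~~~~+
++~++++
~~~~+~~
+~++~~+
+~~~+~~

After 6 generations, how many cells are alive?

[0] ~~~+~++
~~~~~~+
++~++++
~~~~+~~
+~++~~+
+~~~+~~
[1] +~~~+++
~~++~~~
+~~++~+
~~~~~~~
++~++++
+++~+~~
[2] +~~~+++
~++~~~~
~~+++~~
~++~~~~
~~~++++
~~+~~~~
[3] +~++~++
+++~~~+
~~~~~~~
~+~~~~~
~+~+++~
+~~~~~~
[4] ~~++~+~
~~++~+~
~~+~~~~
~~+~+~~
+++~+~~
+~~~~~~
[5] ~+++~~+
~+~~~~~
~++~+~~
~~+~~~~
+~+~~~~
+~~~+~+
[6] ~+++~++
~~~~~~~
~+++~~~
~~+~~~~
+~~+~~+
~~~~~++

14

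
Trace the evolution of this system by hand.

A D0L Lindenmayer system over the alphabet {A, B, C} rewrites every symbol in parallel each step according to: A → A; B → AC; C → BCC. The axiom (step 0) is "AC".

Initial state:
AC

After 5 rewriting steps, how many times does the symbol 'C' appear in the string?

70

0) AC
1) ABCC
2) AACBCCBCC
3) AABCCACBCCBCCACBCCBCC
4) AAACBCCBCCABCCACBCCBCCACBCCBCCABCCACBCCBCCACBCCBCC
5) AAABCCACBCCBCCACBCCBCCAACBCCBCCABCCACBCCBCCACBCCBCCABCCACBCCBCCACBCCBCCAACBCCBCCABCCACBCCBCCACBCCBCCABCCACBCCBCCACBCCBCC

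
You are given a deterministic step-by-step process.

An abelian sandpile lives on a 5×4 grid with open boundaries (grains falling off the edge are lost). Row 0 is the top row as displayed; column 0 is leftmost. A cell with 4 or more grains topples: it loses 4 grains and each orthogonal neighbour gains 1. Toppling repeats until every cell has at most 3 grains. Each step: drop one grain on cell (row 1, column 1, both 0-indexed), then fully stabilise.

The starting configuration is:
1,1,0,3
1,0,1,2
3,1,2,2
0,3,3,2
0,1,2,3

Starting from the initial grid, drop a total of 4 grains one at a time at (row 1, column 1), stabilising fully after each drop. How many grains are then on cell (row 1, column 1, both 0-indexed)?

step 0: 1,1,0,3
1,0,1,2
3,1,2,2
0,3,3,2
0,1,2,3
step 1: 1,1,0,3
1,1,1,2
3,1,2,2
0,3,3,2
0,1,2,3
step 2: 1,1,0,3
1,2,1,2
3,1,2,2
0,3,3,2
0,1,2,3
step 3: 1,1,0,3
1,3,1,2
3,1,2,2
0,3,3,2
0,1,2,3
step 4: 1,2,0,3
2,0,2,2
3,2,2,2
0,3,3,2
0,1,2,3

0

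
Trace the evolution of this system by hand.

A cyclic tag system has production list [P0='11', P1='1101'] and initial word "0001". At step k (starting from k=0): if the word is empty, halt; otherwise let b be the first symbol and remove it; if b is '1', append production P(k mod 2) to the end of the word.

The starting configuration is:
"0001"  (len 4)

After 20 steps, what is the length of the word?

step 0: "0001"  (len 4)
step 1: "001"  (len 3)
step 2: "01"  (len 2)
step 3: "1"  (len 1)
step 4: "1101"  (len 4)
step 5: "10111"  (len 5)
step 6: "01111101"  (len 8)
step 7: "1111101"  (len 7)
step 8: "1111011101"  (len 10)
step 9: "11101110111"  (len 11)
step 10: "11011101111101"  (len 14)
step 11: "101110111110111"  (len 15)
step 12: "011101111101111101"  (len 18)
step 13: "11101111101111101"  (len 17)
step 14: "11011111011111011101"  (len 20)
step 15: "101111101111101110111"  (len 21)
step 16: "011111011111011101111101"  (len 24)
step 17: "11111011111011101111101"  (len 23)
step 18: "11110111110111011111011101"  (len 26)
step 19: "111011111011101111101110111"  (len 27)
step 20: "110111110111011111011101111101"  (len 30)

30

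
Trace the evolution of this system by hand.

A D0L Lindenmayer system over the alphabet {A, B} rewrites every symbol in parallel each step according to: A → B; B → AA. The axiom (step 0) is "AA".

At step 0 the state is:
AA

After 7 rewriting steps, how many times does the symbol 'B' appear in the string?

16

t=0: AA
t=1: BB
t=2: AAAA
t=3: BBBB
t=4: AAAAAAAA
t=5: BBBBBBBB
t=6: AAAAAAAAAAAAAAAA
t=7: BBBBBBBBBBBBBBBB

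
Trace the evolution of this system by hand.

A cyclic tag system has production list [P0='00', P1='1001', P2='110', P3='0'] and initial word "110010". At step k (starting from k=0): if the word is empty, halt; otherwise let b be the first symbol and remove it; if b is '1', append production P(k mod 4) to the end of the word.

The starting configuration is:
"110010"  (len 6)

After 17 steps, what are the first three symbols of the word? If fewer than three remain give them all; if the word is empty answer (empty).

(empty)

step 0: "110010"  (len 6)
step 1: "1001000"  (len 7)
step 2: "0010001001"  (len 10)
step 3: "010001001"  (len 9)
step 4: "10001001"  (len 8)
step 5: "000100100"  (len 9)
step 6: "00100100"  (len 8)
step 7: "0100100"  (len 7)
step 8: "100100"  (len 6)
step 9: "0010000"  (len 7)
step 10: "010000"  (len 6)
step 11: "10000"  (len 5)
step 12: "00000"  (len 5)
step 13: "0000"  (len 4)
step 14: "000"  (len 3)
step 15: "00"  (len 2)
step 16: "0"  (len 1)
step 17: (halted — word empty)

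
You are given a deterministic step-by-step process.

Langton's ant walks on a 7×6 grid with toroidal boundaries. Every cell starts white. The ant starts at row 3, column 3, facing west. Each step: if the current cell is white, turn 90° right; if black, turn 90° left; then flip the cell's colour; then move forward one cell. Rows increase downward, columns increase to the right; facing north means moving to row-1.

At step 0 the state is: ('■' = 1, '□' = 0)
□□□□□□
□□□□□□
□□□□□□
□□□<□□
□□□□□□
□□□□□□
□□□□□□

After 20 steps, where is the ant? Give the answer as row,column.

5,5

t=0: □□□□□□
□□□□□□
□□□□□□
□□□<□□
□□□□□□
□□□□□□
□□□□□□
t=1: □□□□□□
□□□□□□
□□□^□□
□□□■□□
□□□□□□
□□□□□□
□□□□□□
t=2: □□□□□□
□□□□□□
□□□■>□
□□□■□□
□□□□□□
□□□□□□
□□□□□□
t=3: □□□□□□
□□□□□□
□□□■■□
□□□■v□
□□□□□□
□□□□□□
□□□□□□
t=4: □□□□□□
□□□□□□
□□□■■□
□□□<■□
□□□□□□
□□□□□□
□□□□□□
t=5: □□□□□□
□□□□□□
□□□■■□
□□□□■□
□□□v□□
□□□□□□
□□□□□□
t=6: □□□□□□
□□□□□□
□□□■■□
□□□□■□
□□<■□□
□□□□□□
□□□□□□
t=7: □□□□□□
□□□□□□
□□□■■□
□□^□■□
□□■■□□
□□□□□□
□□□□□□
t=8: □□□□□□
□□□□□□
□□□■■□
□□■>■□
□□■■□□
□□□□□□
□□□□□□
t=9: □□□□□□
□□□□□□
□□□■■□
□□■■■□
□□■v□□
□□□□□□
□□□□□□
t=10: □□□□□□
□□□□□□
□□□■■□
□□■■■□
□□■□>□
□□□□□□
□□□□□□
t=11: □□□□□□
□□□□□□
□□□■■□
□□■■■□
□□■□■□
□□□□v□
□□□□□□
t=12: □□□□□□
□□□□□□
□□□■■□
□□■■■□
□□■□■□
□□□<■□
□□□□□□
t=13: □□□□□□
□□□□□□
□□□■■□
□□■■■□
□□■^■□
□□□■■□
□□□□□□
t=14: □□□□□□
□□□□□□
□□□■■□
□□■■■□
□□■■>□
□□□■■□
□□□□□□
t=15: □□□□□□
□□□□□□
□□□■■□
□□■■^□
□□■■□□
□□□■■□
□□□□□□
t=16: □□□□□□
□□□□□□
□□□■■□
□□■<□□
□□■■□□
□□□■■□
□□□□□□
t=17: □□□□□□
□□□□□□
□□□■■□
□□■□□□
□□■v□□
□□□■■□
□□□□□□
t=18: □□□□□□
□□□□□□
□□□■■□
□□■□□□
□□■□>□
□□□■■□
□□□□□□
t=19: □□□□□□
□□□□□□
□□□■■□
□□■□□□
□□■□■□
□□□■v□
□□□□□□
t=20: □□□□□□
□□□□□□
□□□■■□
□□■□□□
□□■□■□
□□□■□>
□□□□□□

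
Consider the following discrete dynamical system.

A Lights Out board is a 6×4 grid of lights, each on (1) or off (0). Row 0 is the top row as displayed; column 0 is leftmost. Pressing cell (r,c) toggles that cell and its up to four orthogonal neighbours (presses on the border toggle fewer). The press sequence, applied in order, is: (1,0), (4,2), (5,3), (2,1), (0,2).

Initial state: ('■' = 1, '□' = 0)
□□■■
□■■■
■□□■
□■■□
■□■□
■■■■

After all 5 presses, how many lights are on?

[0] □□■■
□■■■
■□□■
□■■□
■□■□
■■■■
[1] ■□■■
■□■■
□□□■
□■■□
■□■□
■■■■
[2] ■□■■
■□■■
□□□■
□■□□
■■□■
■■□■
[3] ■□■■
■□■■
□□□■
□■□□
■■□□
■■■□
[4] ■□■■
■■■■
■■■■
□□□□
■■□□
■■■□
[5] ■■□□
■■□■
■■■■
□□□□
■■□□
■■■□

14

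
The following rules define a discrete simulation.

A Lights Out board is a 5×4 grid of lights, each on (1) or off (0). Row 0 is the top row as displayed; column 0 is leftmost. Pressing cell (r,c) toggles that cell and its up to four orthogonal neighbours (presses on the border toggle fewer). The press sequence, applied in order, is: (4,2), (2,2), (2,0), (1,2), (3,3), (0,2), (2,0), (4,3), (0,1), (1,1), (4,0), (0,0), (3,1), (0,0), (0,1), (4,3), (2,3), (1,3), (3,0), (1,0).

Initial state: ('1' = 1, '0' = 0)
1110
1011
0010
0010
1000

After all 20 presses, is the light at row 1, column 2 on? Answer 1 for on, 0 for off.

gen 0: 1110
1011
0010
0010
1000
gen 1: 1110
1011
0010
0000
1111
gen 2: 1110
1001
0101
0010
1111
gen 3: 1110
0001
1001
1010
1111
gen 4: 1100
0110
1011
1010
1111
gen 5: 1100
0110
1010
1001
1110
gen 6: 1011
0100
1010
1001
1110
gen 7: 1011
1100
0110
0001
1110
gen 8: 1011
1100
0110
0000
1101
gen 9: 0101
1000
0110
0000
1101
gen 10: 0001
0110
0010
0000
1101
gen 11: 0001
0110
0010
1000
0001
gen 12: 1101
1110
0010
1000
0001
gen 13: 1101
1110
0110
0110
0101
gen 14: 0001
0110
0110
0110
0101
gen 15: 1111
0010
0110
0110
0101
gen 16: 1111
0010
0110
0111
0110
gen 17: 1111
0011
0101
0110
0110
gen 18: 1110
0000
0100
0110
0110
gen 19: 1110
0000
1100
1010
1110
gen 20: 0110
1100
0100
1010
1110

0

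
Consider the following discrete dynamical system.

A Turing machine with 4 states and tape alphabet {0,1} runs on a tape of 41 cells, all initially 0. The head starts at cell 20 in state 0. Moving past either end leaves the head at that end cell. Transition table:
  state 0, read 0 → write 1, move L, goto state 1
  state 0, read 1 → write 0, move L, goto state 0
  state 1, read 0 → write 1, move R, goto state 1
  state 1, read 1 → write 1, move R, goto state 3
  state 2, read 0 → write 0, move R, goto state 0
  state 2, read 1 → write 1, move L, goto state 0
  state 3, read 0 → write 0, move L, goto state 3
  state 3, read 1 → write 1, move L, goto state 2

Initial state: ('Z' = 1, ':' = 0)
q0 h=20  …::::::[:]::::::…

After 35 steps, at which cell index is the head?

t=0: q0 h=20  …::::::[:]::::::…
t=1: q1 h=19  …::::::[:]Z:::::…
t=2: q1 h=20  …:::::Z[Z]::::::…
t=3: q3 h=21  …::::ZZ[:]::::::…
t=4: q3 h=20  …:::::Z[Z]::::::…
t=5: q2 h=19  …::::::[Z]Z:::::…
t=6: q0 h=18  …::::::[:]ZZ::::…
t=7: q1 h=17  …::::::[:]ZZZ:::…
t=8: q1 h=18  …:::::Z[Z]ZZ::::…
t=9: q3 h=19  …::::ZZ[Z]Z:::::…
t=10: q2 h=18  …:::::Z[Z]ZZ::::…
t=11: q0 h=17  …::::::[Z]ZZZ:::…
t=12: q0 h=16  …::::::[:]:ZZZ::…
t=13: q1 h=15  …::::::[:]Z:ZZZ:…
t=14: q1 h=16  …:::::Z[Z]:ZZZ::…
t=15: q3 h=17  …::::ZZ[:]ZZZ:::…
t=16: q3 h=16  …:::::Z[Z]:ZZZ::…
t=17: q2 h=15  …::::::[Z]Z:ZZZ:…
t=18: q0 h=14  …::::::[:]ZZ:ZZZ…
t=19: q1 h=13  …::::::[:]ZZZ:ZZ…
t=20: q1 h=14  …:::::Z[Z]ZZ:ZZZ…
t=21: q3 h=15  …::::ZZ[Z]Z:ZZZ:…
t=22: q2 h=14  …:::::Z[Z]ZZ:ZZZ…
t=23: q0 h=13  …::::::[Z]ZZZ:ZZ…
t=24: q0 h=12  …::::::[:]:ZZZ:Z…
t=25: q1 h=11  …::::::[:]Z:ZZZ:…
t=26: q1 h=12  …:::::Z[Z]:ZZZ:Z…
t=27: q3 h=13  …::::ZZ[:]ZZZ:ZZ…
t=28: q3 h=12  …:::::Z[Z]:ZZZ:Z…
t=29: q2 h=11  …::::::[Z]Z:ZZZ:…
t=30: q0 h=10  …::::::[:]ZZ:ZZZ…
t=31: q1 h= 9  …::::::[:]ZZZ:ZZ…
t=32: q1 h=10  …:::::Z[Z]ZZ:ZZZ…
t=33: q3 h=11  …::::ZZ[Z]Z:ZZZ:…
t=34: q2 h=10  …:::::Z[Z]ZZ:ZZZ…
t=35: q0 h= 9  …::::::[Z]ZZZ:ZZ…

9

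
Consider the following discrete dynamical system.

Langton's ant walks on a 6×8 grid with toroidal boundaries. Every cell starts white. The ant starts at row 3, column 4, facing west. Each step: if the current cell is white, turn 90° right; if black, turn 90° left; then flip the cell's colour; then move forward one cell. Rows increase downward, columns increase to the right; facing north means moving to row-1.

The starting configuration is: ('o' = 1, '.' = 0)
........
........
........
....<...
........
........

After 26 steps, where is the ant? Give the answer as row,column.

[0] ........
........
........
....<...
........
........
[1] ........
........
....^...
....o...
........
........
[2] ........
........
....o>..
....o...
........
........
[3] ........
........
....oo..
....ov..
........
........
[4] ........
........
....oo..
....<o..
........
........
[5] ........
........
....oo..
.....o..
....v...
........
[6] ........
........
....oo..
.....o..
...<o...
........
[7] ........
........
....oo..
...^.o..
...oo...
........
[8] ........
........
....oo..
...o>o..
...oo...
........
[9] ........
........
....oo..
...ooo..
...ov...
........
[10] ........
........
....oo..
...ooo..
...o.>..
........
[11] ........
........
....oo..
...ooo..
...o.o..
.....v..
[12] ........
........
....oo..
...ooo..
...o.o..
....<o..
[13] ........
........
....oo..
...ooo..
...o^o..
....oo..
[14] ........
........
....oo..
...ooo..
...oo>..
....oo..
[15] ........
........
....oo..
...oo^..
...oo...
....oo..
[16] ........
........
....oo..
...o<...
...oo...
....oo..
[17] ........
........
....oo..
...o....
...ov...
....oo..
[18] ........
........
....oo..
...o....
...o.>..
....oo..
[19] ........
........
....oo..
...o....
...o.o..
....ov..
[20] ........
........
....oo..
...o....
...o.o..
....o.>.
[21] ......v.
........
....oo..
...o....
...o.o..
....o.o.
[22] .....<o.
........
....oo..
...o....
...o.o..
....o.o.
[23] .....oo.
........
....oo..
...o....
...o.o..
....o^o.
[24] .....oo.
........
....oo..
...o....
...o.o..
....oo>.
[25] .....oo.
........
....oo..
...o....
...o.o^.
....oo..
[26] .....oo.
........
....oo..
...o....
...o.oo>
....oo..

4,7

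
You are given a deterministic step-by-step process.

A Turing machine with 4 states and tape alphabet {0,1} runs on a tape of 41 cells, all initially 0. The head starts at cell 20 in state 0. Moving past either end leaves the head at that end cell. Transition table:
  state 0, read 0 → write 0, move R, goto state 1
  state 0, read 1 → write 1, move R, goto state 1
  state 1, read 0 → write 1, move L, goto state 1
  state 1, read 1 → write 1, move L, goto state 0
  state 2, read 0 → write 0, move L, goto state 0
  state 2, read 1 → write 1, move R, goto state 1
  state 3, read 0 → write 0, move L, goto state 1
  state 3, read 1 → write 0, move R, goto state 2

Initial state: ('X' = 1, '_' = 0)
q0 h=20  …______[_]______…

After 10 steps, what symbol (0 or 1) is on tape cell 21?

1

t=0: q0 h=20  …______[_]______…
t=1: q1 h=21  …______[_]______…
t=2: q1 h=20  …______[_]X_____…
t=3: q1 h=19  …______[_]XX____…
t=4: q1 h=18  …______[_]XXX___…
t=5: q1 h=17  …______[_]XXXX__…
t=6: q1 h=16  …______[_]XXXXX_…
t=7: q1 h=15  …______[_]XXXXXX…
t=8: q1 h=14  …______[_]XXXXXX…
t=9: q1 h=13  …______[_]XXXXXX…
t=10: q1 h=12  …______[_]XXXXXX…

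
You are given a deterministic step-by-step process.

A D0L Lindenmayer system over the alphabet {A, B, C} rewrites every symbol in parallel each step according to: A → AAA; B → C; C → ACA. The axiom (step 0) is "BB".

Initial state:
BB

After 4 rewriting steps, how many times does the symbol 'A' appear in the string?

t=0: BB
t=1: CC
t=2: ACAACA
t=3: AAAACAAAAAAAACAAAA
t=4: AAAAAAAAAAAAACAAAAAAAAAAAAAAAAAAAAAAAAAACAAAAAAAAAAAAA

52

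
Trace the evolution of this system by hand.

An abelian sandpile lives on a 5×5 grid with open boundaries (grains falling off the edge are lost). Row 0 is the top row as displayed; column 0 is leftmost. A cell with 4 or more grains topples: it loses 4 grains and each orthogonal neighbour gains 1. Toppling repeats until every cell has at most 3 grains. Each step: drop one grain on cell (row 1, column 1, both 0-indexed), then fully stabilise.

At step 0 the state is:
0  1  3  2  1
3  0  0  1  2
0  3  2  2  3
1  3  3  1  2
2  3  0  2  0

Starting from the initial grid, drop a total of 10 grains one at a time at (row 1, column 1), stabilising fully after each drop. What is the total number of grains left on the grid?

46

gen 0: 0  1  3  2  1
3  0  0  1  2
0  3  2  2  3
1  3  3  1  2
2  3  0  2  0
gen 1: 0  1  3  2  1
3  1  0  1  2
0  3  2  2  3
1  3  3  1  2
2  3  0  2  0
gen 2: 0  1  3  2  1
3  2  0  1  2
0  3  2  2  3
1  3  3  1  2
2  3  0  2  0
gen 3: 0  1  3  2  1
3  3  0  1  2
0  3  2  2  3
1  3  3  1  2
2  3  0  2  0
gen 4: 1  2  3  2  1
0  2  2  1  2
2  2  0  3  3
2  2  1  2  2
3  0  2  2  0
gen 5: 1  2  3  2  1
0  3  2  1  2
2  2  0  3  3
2  2  1  2  2
3  0  2  2  0
gen 6: 1  3  3  2  1
1  0  3  1  2
2  3  0  3  3
2  2  1  2  2
3  0  2  2  0
gen 7: 1  3  3  2  1
1  1  3  1  2
2  3  0  3  3
2  2  1  2  2
3  0  2  2  0
gen 8: 1  3  3  2  1
1  2  3  1  2
2  3  0  3  3
2  2  1  2  2
3  0  2  2  0
gen 9: 1  3  3  2  1
1  3  3  1  2
2  3  0  3  3
2  2  1  2  2
3  0  2  2  0
gen 10: 2  1  1  3  1
2  3  1  2  2
3  0  2  3  3
2  3  1  2  2
3  0  2  2  0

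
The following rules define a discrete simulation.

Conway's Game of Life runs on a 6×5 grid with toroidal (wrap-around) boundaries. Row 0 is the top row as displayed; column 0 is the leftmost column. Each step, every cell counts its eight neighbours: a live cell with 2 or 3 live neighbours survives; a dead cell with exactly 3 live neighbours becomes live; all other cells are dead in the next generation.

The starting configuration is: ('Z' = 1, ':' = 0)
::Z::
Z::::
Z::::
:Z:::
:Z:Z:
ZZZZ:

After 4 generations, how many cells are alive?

[0] ::Z::
Z::::
Z::::
:Z:::
:Z:Z:
ZZZZ:
[1] Z:ZZZ
:Z:::
ZZ:::
ZZZ::
:::ZZ
Z::ZZ
[2] ::Z::
:::Z:
:::::
::ZZ:
:::::
:Z:::
[3] ::Z::
:::::
::ZZ:
:::::
::Z::
:::::
[4] :::::
::ZZ:
:::::
::ZZ:
:::::
:::::

4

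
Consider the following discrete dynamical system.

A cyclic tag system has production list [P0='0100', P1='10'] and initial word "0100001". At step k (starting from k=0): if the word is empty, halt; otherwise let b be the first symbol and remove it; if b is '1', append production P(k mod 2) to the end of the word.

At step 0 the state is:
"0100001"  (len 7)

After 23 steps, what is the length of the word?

t=0: "0100001"  (len 7)
t=1: "100001"  (len 6)
t=2: "0000110"  (len 7)
t=3: "000110"  (len 6)
t=4: "00110"  (len 5)
t=5: "0110"  (len 4)
t=6: "110"  (len 3)
t=7: "100100"  (len 6)
t=8: "0010010"  (len 7)
t=9: "010010"  (len 6)
t=10: "10010"  (len 5)
t=11: "00100100"  (len 8)
t=12: "0100100"  (len 7)
t=13: "100100"  (len 6)
t=14: "0010010"  (len 7)
t=15: "010010"  (len 6)
t=16: "10010"  (len 5)
t=17: "00100100"  (len 8)
t=18: "0100100"  (len 7)
t=19: "100100"  (len 6)
t=20: "0010010"  (len 7)
t=21: "010010"  (len 6)
t=22: "10010"  (len 5)
t=23: "00100100"  (len 8)

8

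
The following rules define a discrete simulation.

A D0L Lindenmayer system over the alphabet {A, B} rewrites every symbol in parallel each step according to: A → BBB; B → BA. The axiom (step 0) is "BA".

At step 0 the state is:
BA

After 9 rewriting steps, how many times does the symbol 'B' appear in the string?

2683

t=0: BA
t=1: BABBB
t=2: BABBBBABABA
t=3: BABBBBABABABABBBBABBBBABBB
t=4: BABBBBABABABABBBBABBBBABBBBABBBBABABABABBBBABABABABBBBABABA
t=5: BABBBBABABABABBBBABBBBABBBBABBBBABABABABBBBABABABABBBBABAB…BBABBBBABBBBABABABABBBBABBBBABBBBABBBBABABABABBBBABBBBABBB  (len 137)
t=6: BABBBBABABABABBBBABBBBABBBBABBBBABABABABBBBABABABABBBBABAB…ABBBBABABABABBBBABBBBABBBBABBBBABABABABBBBABABABABBBBABABA  (len 314)
t=7: BABBBBABABABABBBBABBBBABBBBABBBBABABABABBBBABABABABBBBABAB…BBABBBBABBBBABABABABBBBABBBBABBBBABBBBABABABABBBBABBBBABBB  (len 725)
t=8: BABBBBABABABABBBBABBBBABBBBABBBBABABABABBBBABABABABBBBABAB…ABBBBABABABABBBBABBBBABBBBABBBBABABABABBBBABABABABBBBABABA  (len 1667)
t=9: BABBBBABABABABBBBABBBBABBBBABBBBABABABABBBBABABABABBBBABAB…BBABBBBABBBBABABABABBBBABBBBABBBBABBBBABABABABBBBABBBBABBB  (len 3842)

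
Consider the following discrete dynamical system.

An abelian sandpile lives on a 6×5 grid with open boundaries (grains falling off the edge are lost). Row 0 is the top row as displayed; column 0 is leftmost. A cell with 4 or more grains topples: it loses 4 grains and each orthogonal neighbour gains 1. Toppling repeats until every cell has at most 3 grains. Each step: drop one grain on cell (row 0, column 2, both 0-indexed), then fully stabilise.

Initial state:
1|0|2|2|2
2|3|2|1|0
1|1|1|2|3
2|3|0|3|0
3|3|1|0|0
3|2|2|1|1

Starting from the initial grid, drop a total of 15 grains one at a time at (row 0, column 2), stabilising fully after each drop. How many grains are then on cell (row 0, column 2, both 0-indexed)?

2

0) 1|0|2|2|2
2|3|2|1|0
1|1|1|2|3
2|3|0|3|0
3|3|1|0|0
3|2|2|1|1
1) 1|0|3|2|2
2|3|2|1|0
1|1|1|2|3
2|3|0|3|0
3|3|1|0|0
3|2|2|1|1
2) 1|1|0|3|2
2|3|3|1|0
1|1|1|2|3
2|3|0|3|0
3|3|1|0|0
3|2|2|1|1
3) 1|1|1|3|2
2|3|3|1|0
1|1|1|2|3
2|3|0|3|0
3|3|1|0|0
3|2|2|1|1
4) 1|1|2|3|2
2|3|3|1|0
1|1|1|2|3
2|3|0|3|0
3|3|1|0|0
3|2|2|1|1
5) 1|1|3|3|2
2|3|3|1|0
1|1|1|2|3
2|3|0|3|0
3|3|1|0|0
3|2|2|1|1
6) 1|3|2|0|3
3|0|1|3|0
1|2|2|2|3
2|3|0|3|0
3|3|1|0|0
3|2|2|1|1
7) 1|3|3|0|3
3|0|1|3|0
1|2|2|2|3
2|3|0|3|0
3|3|1|0|0
3|2|2|1|1
8) 2|0|1|1|3
3|1|2|3|0
1|2|2|2|3
2|3|0|3|0
3|3|1|0|0
3|2|2|1|1
9) 2|0|2|1|3
3|1|2|3|0
1|2|2|2|3
2|3|0|3|0
3|3|1|0|0
3|2|2|1|1
10) 2|0|3|1|3
3|1|2|3|0
1|2|2|2|3
2|3|0|3|0
3|3|1|0|0
3|2|2|1|1
11) 2|1|0|2|3
3|1|3|3|0
1|2|2|2|3
2|3|0|3|0
3|3|1|0|0
3|2|2|1|1
12) 2|1|1|2|3
3|1|3|3|0
1|2|2|2|3
2|3|0|3|0
3|3|1|0|0
3|2|2|1|1
13) 2|1|2|2|3
3|1|3|3|0
1|2|2|2|3
2|3|0|3|0
3|3|1|0|0
3|2|2|1|1
14) 2|1|3|2|3
3|1|3|3|0
1|2|2|2|3
2|3|0|3|0
3|3|1|0|0
3|2|2|1|1
15) 2|2|2|1|0
3|2|1|1|2
1|2|3|3|3
2|3|0|3|0
3|3|1|0|0
3|2|2|1|1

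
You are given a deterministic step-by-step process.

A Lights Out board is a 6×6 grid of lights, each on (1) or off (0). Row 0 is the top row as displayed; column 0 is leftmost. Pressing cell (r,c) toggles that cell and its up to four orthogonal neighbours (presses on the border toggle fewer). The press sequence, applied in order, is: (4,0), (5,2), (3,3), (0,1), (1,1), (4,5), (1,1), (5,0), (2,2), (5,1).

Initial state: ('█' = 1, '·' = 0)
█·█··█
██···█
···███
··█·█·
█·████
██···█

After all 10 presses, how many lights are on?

[0] █·█··█
██···█
···███
··█·█·
█·████
██···█
[1] █·█··█
██···█
···███
█·█·█·
·█████
·█···█
[2] █·█··█
██···█
···███
█·█·█·
·█·███
··██·█
[3] █·█··█
██···█
····██
█··█··
·█··██
··██·█
[4] ·█···█
█····█
····██
█··█··
·█··██
··██·█
[5] ·····█
·██··█
·█··██
█··█··
·█··██
··██·█
[6] ·····█
·██··█
·█··██
█··█·█
·█····
··██··
[7] ·█···█
█····█
····██
█··█·█
·█····
··██··
[8] ·█···█
█····█
····██
█··█·█
██····
████··
[9] ·█···█
█·█··█
·█████
█·██·█
██····
████··
[10] ·█···█
█·█··█
·█████
█·██·█
█·····
···█··

16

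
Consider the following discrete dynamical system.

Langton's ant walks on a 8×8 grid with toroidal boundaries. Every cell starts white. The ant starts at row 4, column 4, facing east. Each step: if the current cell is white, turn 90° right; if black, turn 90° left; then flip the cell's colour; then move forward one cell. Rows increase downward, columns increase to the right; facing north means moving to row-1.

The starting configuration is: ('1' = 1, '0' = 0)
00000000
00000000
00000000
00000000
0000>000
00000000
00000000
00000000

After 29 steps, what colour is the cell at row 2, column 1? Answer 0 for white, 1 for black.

gen 0: 00000000
00000000
00000000
00000000
0000>000
00000000
00000000
00000000
gen 1: 00000000
00000000
00000000
00000000
00001000
0000v000
00000000
00000000
gen 2: 00000000
00000000
00000000
00000000
00001000
000<1000
00000000
00000000
gen 3: 00000000
00000000
00000000
00000000
000^1000
00011000
00000000
00000000
gen 4: 00000000
00000000
00000000
00000000
0001>000
00011000
00000000
00000000
gen 5: 00000000
00000000
00000000
0000^000
00010000
00011000
00000000
00000000
gen 6: 00000000
00000000
00000000
00001>00
00010000
00011000
00000000
00000000
gen 7: 00000000
00000000
00000000
00001100
00010v00
00011000
00000000
00000000
gen 8: 00000000
00000000
00000000
00001100
0001<100
00011000
00000000
00000000
gen 9: 00000000
00000000
00000000
0000^100
00011100
00011000
00000000
00000000
gen 10: 00000000
00000000
00000000
000<0100
00011100
00011000
00000000
00000000
gen 11: 00000000
00000000
000^0000
00010100
00011100
00011000
00000000
00000000
gen 12: 00000000
00000000
0001>000
00010100
00011100
00011000
00000000
00000000
gen 13: 00000000
00000000
00011000
0001v100
00011100
00011000
00000000
00000000
gen 14: 00000000
00000000
00011000
000<1100
00011100
00011000
00000000
00000000
gen 15: 00000000
00000000
00011000
00001100
000v1100
00011000
00000000
00000000
gen 16: 00000000
00000000
00011000
00001100
0000>100
00011000
00000000
00000000
gen 17: 00000000
00000000
00011000
0000^100
00000100
00011000
00000000
00000000
gen 18: 00000000
00000000
00011000
000<0100
00000100
00011000
00000000
00000000
gen 19: 00000000
00000000
000^1000
00010100
00000100
00011000
00000000
00000000
gen 20: 00000000
00000000
00<01000
00010100
00000100
00011000
00000000
00000000
gen 21: 00000000
00^00000
00101000
00010100
00000100
00011000
00000000
00000000
gen 22: 00000000
001>0000
00101000
00010100
00000100
00011000
00000000
00000000
gen 23: 00000000
00110000
001v1000
00010100
00000100
00011000
00000000
00000000
gen 24: 00000000
00110000
00<11000
00010100
00000100
00011000
00000000
00000000
gen 25: 00000000
00110000
00011000
00v10100
00000100
00011000
00000000
00000000
gen 26: 00000000
00110000
00011000
0<110100
00000100
00011000
00000000
00000000
gen 27: 00000000
00110000
0^011000
01110100
00000100
00011000
00000000
00000000
gen 28: 00000000
00110000
01>11000
01110100
00000100
00011000
00000000
00000000
gen 29: 00000000
00110000
01111000
01v10100
00000100
00011000
00000000
00000000

1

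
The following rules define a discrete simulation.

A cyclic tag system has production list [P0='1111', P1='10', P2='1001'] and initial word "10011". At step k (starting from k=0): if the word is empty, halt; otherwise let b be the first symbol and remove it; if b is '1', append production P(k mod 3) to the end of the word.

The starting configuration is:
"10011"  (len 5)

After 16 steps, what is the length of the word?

33

[0] "10011"  (len 5)
[1] "00111111"  (len 8)
[2] "0111111"  (len 7)
[3] "111111"  (len 6)
[4] "111111111"  (len 9)
[5] "1111111110"  (len 10)
[6] "1111111101001"  (len 13)
[7] "1111111010011111"  (len 16)
[8] "11111101001111110"  (len 17)
[9] "11111010011111101001"  (len 20)
[10] "11110100111111010011111"  (len 23)
[11] "111010011111101001111110"  (len 24)
[12] "110100111111010011111101001"  (len 27)
[13] "101001111110100111111010011111"  (len 30)
[14] "0100111111010011111101001111110"  (len 31)
[15] "100111111010011111101001111110"  (len 30)
[16] "001111110100111111010011111101111"  (len 33)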